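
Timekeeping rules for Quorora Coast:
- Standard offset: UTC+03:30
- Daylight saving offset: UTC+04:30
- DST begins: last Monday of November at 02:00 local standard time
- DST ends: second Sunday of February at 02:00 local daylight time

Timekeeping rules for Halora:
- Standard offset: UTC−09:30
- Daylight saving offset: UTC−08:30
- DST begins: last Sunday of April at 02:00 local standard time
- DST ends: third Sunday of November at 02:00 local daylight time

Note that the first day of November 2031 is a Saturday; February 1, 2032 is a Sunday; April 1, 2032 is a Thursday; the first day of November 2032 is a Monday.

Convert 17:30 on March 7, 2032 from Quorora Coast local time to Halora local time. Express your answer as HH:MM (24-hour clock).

1 November 2031 is a Saturday, so Mondays fall on 3, 10, 17, 24; the last is November 24.
1 February 2032 is a Sunday, so the first Sunday is February 1 and the second is February 8.
March 7, 2032 does not fall between 24 November 2031 and 8 February 2032, so daylight saving is not in effect and Quorora Coast is at UTC+03:30.
17:30 Quorora Coast − 3h30m = 14:00 UTC.
1 April 2032 is a Thursday, so Sundays fall on 4, 11, 18, 25; the last is April 25.
1 November 2032 is a Monday, so the first Sunday is November 7 and the third is November 21.
At the standard offset (UTC−09:30), 14:00 UTC − 9h30m = 04:30 Halora standard time.
The standard-time date in Halora, March 7, 2032, is outside the daylight-saving period (25 April – 21 November), so Halora is on standard time, UTC−09:30.
14:00 UTC − 9h30m = 04:30 Halora.

04:30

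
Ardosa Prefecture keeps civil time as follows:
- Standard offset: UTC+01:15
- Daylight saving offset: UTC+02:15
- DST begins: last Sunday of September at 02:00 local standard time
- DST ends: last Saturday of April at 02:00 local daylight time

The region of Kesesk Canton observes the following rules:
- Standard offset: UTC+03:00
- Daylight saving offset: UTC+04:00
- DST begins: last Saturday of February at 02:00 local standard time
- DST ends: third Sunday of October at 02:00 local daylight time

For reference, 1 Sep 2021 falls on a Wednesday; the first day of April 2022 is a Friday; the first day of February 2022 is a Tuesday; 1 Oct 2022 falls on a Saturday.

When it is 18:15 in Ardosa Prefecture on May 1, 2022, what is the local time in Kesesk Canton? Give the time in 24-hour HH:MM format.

1 September 2021 is a Wednesday, so Sundays fall on 5, 12, 19, 26; the last is September 26.
1 April 2022 is a Friday, so Saturdays fall on 2, 9, 16, 23, 30; the last is April 30.
May 1, 2022 is outside the daylight-saving period (26 September 2021 – 30 April 2022), so Ardosa Prefecture is on standard time, UTC+01:15.
18:15 Ardosa Prefecture − 1h15m = 17:00 UTC.
1 February 2022 is a Tuesday, so Saturdays fall on 5, 12, 19, 26; the last is February 26.
1 October 2022 is a Saturday, so the first Sunday is October 2 and the third is October 16.
At the standard offset (UTC+03:00), 17:00 UTC + 3h = 20:00 Kesesk Canton standard time.
The standard-time date in Kesesk Canton, May 1, 2022, lies within the daylight-saving period (26 February – 16 October), so Kesesk Canton is on daylight time, UTC+04:00.
17:00 UTC + 4h = 21:00 Kesesk Canton.

21:00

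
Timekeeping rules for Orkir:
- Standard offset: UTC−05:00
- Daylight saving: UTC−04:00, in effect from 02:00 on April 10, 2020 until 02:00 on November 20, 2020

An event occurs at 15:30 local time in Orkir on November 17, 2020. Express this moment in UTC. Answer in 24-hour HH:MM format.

19:30

Daylight saving runs 10 April – 20 November; November 17, 2020 is inside that window, so Orkir is at UTC−04:00.
15:30 local + 4h = 19:30 UTC.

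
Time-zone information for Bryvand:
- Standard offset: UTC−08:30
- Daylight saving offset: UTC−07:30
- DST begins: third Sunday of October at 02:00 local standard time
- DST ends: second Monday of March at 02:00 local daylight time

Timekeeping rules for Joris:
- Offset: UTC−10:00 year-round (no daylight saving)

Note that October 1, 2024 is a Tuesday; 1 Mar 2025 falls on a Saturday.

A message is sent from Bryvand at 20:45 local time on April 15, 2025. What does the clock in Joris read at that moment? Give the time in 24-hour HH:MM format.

1 October 2024 is a Tuesday, so the first Sunday is October 6 and the third is October 20.
1 March 2025 is a Saturday, so the first Monday is March 3 and the second is March 10.
April 15, 2025 does not fall between 20 October 2024 and 10 March 2025, so daylight saving is not in effect and Bryvand is at UTC−08:30.
20:45 Bryvand + 8h30m = 05:15 UTC (rolling into the next day, 16 April 2025).
Joris stays on UTC−10:00 all year.
05:15 UTC − 10h = 19:15 Joris (rolling into the previous day, 15 April 2025).

19:15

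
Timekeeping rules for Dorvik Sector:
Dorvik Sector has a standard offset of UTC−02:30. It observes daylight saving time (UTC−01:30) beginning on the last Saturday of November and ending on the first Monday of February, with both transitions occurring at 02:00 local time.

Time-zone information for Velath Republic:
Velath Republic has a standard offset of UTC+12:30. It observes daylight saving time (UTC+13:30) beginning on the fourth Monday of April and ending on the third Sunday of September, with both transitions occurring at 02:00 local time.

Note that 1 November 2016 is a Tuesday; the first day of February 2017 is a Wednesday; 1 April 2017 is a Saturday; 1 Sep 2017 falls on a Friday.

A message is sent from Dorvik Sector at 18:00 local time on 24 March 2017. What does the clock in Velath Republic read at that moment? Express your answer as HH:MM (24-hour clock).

1 November 2016 is a Tuesday, so Saturdays fall on 5, 12, 19, 26; the last is November 26.
1 February 2017 is a Wednesday, so the first Monday is February 6.
Daylight saving runs 26 November 2016 – 6 February 2017; 24 March 2017 is outside that window, so Dorvik Sector is on standard time at UTC−02:30.
18:00 Dorvik Sector + 2h30m = 20:30 UTC.
1 April 2017 is a Saturday, so the first Monday is April 3 and the fourth is April 24.
1 September 2017 is a Friday, so the first Sunday is September 3 and the third is September 17.
At the standard offset (UTC+12:30), 20:30 UTC + 12h30m = 09:00 Velath Republic standard time (rolling into the next day, 25 March 2017).
Daylight saving runs 24 April – 17 September; the standard-time date in Velath Republic, 25 March 2017, is outside that window, so Velath Republic is on standard time at UTC+12:30.
20:30 UTC + 12h30m = 09:00 Velath Republic (rolling into the next day, 25 March 2017).

09:00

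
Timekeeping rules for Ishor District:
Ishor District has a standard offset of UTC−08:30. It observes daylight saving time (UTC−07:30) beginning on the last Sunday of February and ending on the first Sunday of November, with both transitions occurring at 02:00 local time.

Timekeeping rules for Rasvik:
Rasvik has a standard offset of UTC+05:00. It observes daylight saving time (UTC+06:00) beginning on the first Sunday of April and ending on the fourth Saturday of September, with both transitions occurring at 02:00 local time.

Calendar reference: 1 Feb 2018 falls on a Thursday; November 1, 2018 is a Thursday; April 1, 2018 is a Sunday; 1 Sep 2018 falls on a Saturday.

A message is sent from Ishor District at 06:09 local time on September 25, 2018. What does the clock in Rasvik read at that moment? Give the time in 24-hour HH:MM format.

18:39

1 February 2018 is a Thursday, so Sundays fall on 4, 11, 18, 25; the last is February 25.
1 November 2018 is a Thursday, so the first Sunday is November 4.
September 25, 2018 falls between 25 February and 4 November, so daylight saving is in effect and Ishor District is at UTC−07:30.
06:09 Ishor District + 7h30m = 13:39 UTC.
1 April 2018 is a Sunday, so the first Sunday is April 1.
1 September 2018 is a Saturday, so the first Saturday is September 1 and the fourth is September 22.
At the standard offset (UTC+05:00), 13:39 UTC + 5h = 18:39 Rasvik standard time.
The standard-time date in Rasvik, September 25, 2018, is outside the daylight-saving period (1 April – 22 September), so Rasvik is on standard time, UTC+05:00.
13:39 UTC + 5h = 18:39 Rasvik.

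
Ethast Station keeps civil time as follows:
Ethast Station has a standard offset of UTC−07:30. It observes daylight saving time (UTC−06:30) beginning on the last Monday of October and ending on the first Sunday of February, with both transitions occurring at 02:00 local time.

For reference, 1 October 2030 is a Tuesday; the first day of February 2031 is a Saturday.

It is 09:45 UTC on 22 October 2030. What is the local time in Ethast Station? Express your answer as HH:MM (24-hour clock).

02:15

1 October 2030 is a Tuesday, so Mondays fall on 7, 14, 21, 28; the last is October 28.
1 February 2031 is a Saturday, so the first Sunday is February 2.
At the standard offset (UTC−07:30), 09:45 UTC − 7h30m = 02:15 Ethast Station standard time.
The standard-time date in Ethast Station, 22 October 2030, is outside the daylight-saving period (28 October 2030 – 2 February 2031), so Ethast Station is on standard time, UTC−07:30.
09:45 UTC − 7h30m = 02:15 local.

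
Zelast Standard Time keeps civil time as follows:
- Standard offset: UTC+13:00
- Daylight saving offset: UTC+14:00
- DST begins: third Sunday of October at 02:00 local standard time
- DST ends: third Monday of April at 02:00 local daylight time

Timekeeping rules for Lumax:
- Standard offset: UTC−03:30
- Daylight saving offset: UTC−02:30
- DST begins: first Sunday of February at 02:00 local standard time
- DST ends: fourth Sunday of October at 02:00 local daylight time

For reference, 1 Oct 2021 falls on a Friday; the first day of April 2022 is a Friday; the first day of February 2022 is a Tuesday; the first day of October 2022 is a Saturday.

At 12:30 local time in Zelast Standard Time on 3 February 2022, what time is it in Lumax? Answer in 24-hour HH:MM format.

19:00

1 October 2021 is a Friday, so the first Sunday is October 3 and the third is October 17.
1 April 2022 is a Friday, so the first Monday is April 4 and the third is April 18.
3 February 2022 lies within the daylight-saving period (17 October 2021 – 18 April 2022), so Zelast Standard Time is on daylight time, UTC+14:00.
12:30 Zelast Standard Time − 14h = 22:30 UTC (rolling into the previous day, 2 February 2022).
1 February 2022 is a Tuesday, so the first Sunday is February 6.
1 October 2022 is a Saturday, so the first Sunday is October 2 and the fourth is October 23.
At the standard offset (UTC−03:30), 22:30 UTC − 3h30m = 19:00 Lumax standard time.
Daylight saving runs 6 February – 23 October; the standard-time date in Lumax, 2 February 2022, is outside that window, so Lumax is on standard time at UTC−03:30.
22:30 UTC − 3h30m = 19:00 Lumax.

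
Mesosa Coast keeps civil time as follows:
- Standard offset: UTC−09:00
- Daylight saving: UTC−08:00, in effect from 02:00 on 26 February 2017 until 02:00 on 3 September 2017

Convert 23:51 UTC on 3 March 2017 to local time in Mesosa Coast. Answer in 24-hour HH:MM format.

At the standard offset (UTC−09:00), 23:51 UTC − 9h = 14:51 Mesosa Coast standard time.
The standard-time date in Mesosa Coast, 3 March 2017, lies within the daylight-saving period (26 February – 3 September), so Mesosa Coast is on daylight time, UTC−08:00.
23:51 UTC − 8h = 15:51 local.

15:51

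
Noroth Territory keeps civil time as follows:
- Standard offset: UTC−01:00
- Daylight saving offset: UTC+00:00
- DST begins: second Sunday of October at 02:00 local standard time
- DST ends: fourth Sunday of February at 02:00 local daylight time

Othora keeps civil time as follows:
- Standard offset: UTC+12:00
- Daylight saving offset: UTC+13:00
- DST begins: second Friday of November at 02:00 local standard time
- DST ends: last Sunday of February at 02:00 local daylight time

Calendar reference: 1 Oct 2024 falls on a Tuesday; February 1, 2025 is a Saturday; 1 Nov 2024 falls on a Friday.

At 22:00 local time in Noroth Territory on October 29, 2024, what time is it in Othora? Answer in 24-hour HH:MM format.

1 October 2024 is a Tuesday, so the first Sunday is October 6 and the second is October 13.
1 February 2025 is a Saturday, so the first Sunday is February 2 and the fourth is February 23.
October 29, 2024 falls between 13 October 2024 and 23 February 2025, so daylight saving is in effect and Noroth Territory is at UTC+00:00.
22:00 Noroth Territory − 0h = 22:00 UTC.
1 November 2024 is a Friday, so the first Friday is November 1 and the second is November 8.
1 February 2025 is a Saturday, so Sundays fall on 2, 9, 16, 23; the last is February 23.
At the standard offset (UTC+12:00), 22:00 UTC + 12h = 10:00 Othora standard time (rolling into the next day, 30 October 2024).
The standard-time date in Othora, October 30, 2024, does not fall between 8 November 2024 and 23 February 2025, so daylight saving is not in effect and Othora is at UTC+12:00.
22:00 UTC + 12h = 10:00 Othora (rolling into the next day, 30 October 2024).

10:00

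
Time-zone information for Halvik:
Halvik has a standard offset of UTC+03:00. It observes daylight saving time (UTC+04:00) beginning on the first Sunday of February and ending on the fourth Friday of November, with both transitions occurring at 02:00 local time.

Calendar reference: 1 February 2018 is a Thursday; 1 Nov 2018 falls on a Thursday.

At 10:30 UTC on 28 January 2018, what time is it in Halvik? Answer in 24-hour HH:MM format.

13:30

1 February 2018 is a Thursday, so the first Sunday is February 4.
1 November 2018 is a Thursday, so the first Friday is November 2 and the fourth is November 23.
At the standard offset (UTC+03:00), 10:30 UTC + 3h = 13:30 Halvik standard time.
Daylight saving runs 4 February – 23 November; the standard-time date in Halvik, 28 January 2018, is outside that window, so Halvik is on standard time at UTC+03:00.
10:30 UTC + 3h = 13:30 local.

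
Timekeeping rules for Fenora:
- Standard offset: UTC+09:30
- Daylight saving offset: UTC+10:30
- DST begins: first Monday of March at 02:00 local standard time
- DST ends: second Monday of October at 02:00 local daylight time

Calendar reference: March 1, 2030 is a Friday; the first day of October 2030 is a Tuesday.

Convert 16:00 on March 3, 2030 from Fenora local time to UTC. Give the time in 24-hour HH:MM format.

06:30

1 March 2030 is a Friday, so the first Monday is March 4.
1 October 2030 is a Tuesday, so the first Monday is October 7 and the second is October 14.
Daylight saving runs 4 March – 14 October; March 3, 2030 is outside that window, so Fenora is on standard time at UTC+09:30.
16:00 local − 9h30m = 06:30 UTC.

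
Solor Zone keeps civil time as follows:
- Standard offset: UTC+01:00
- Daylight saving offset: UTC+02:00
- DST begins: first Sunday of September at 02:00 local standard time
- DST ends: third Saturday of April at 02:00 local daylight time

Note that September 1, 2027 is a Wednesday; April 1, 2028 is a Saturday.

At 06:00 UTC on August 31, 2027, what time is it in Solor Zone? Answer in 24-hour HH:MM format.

1 September 2027 is a Wednesday, so the first Sunday is September 5.
1 April 2028 is a Saturday, so the first Saturday is April 1 and the third is April 15.
At the standard offset (UTC+01:00), 06:00 UTC + 1h = 07:00 Solor Zone standard time.
The standard-time date in Solor Zone, August 31, 2027, does not fall between 5 September 2027 and 15 April 2028, so daylight saving is not in effect and Solor Zone is at UTC+01:00.
06:00 UTC + 1h = 07:00 local.

07:00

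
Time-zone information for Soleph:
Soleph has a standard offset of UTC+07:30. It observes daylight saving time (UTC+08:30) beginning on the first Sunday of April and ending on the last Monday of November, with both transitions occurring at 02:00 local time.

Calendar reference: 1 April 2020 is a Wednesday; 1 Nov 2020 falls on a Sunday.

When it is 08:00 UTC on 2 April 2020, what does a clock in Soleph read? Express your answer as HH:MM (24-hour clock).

1 April 2020 is a Wednesday, so the first Sunday is April 5.
1 November 2020 is a Sunday, so Mondays fall on 2, 9, 16, 23, 30; the last is November 30.
At the standard offset (UTC+07:30), 08:00 UTC + 7h30m = 15:30 Soleph standard time.
Daylight saving runs 5 April – 30 November; the standard-time date in Soleph, 2 April 2020, is outside that window, so Soleph is on standard time at UTC+07:30.
08:00 UTC + 7h30m = 15:30 local.

15:30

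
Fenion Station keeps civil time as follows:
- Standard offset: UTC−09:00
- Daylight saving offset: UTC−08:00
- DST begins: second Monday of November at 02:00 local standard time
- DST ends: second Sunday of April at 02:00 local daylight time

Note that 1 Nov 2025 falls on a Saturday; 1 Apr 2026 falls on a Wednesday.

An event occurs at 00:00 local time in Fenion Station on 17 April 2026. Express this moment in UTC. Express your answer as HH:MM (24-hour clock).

09:00

1 November 2025 is a Saturday, so the first Monday is November 3 and the second is November 10.
1 April 2026 is a Wednesday, so the first Sunday is April 5 and the second is April 12.
Daylight saving runs 10 November 2025 – 12 April 2026; 17 April 2026 is outside that window, so Fenion Station is on standard time at UTC−09:00.
00:00 local + 9h = 09:00 UTC.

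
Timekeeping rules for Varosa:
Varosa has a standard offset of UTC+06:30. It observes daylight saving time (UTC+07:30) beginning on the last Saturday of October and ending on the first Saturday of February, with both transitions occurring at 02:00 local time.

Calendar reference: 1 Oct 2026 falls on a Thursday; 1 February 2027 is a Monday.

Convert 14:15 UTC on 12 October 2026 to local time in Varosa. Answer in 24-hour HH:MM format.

20:45

1 October 2026 is a Thursday, so Saturdays fall on 3, 10, 17, 24, 31; the last is October 31.
1 February 2027 is a Monday, so the first Saturday is February 6.
At the standard offset (UTC+06:30), 14:15 UTC + 6h30m = 20:45 Varosa standard time.
Daylight saving runs 31 October 2026 – 6 February 2027; the standard-time date in Varosa, 12 October 2026, is outside that window, so Varosa is on standard time at UTC+06:30.
14:15 UTC + 6h30m = 20:45 local.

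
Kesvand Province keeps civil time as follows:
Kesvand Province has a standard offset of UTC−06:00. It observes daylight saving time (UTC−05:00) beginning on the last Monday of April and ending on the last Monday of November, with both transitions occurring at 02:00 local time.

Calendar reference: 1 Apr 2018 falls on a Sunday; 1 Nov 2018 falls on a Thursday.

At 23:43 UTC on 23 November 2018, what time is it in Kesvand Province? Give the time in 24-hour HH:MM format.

18:43

1 April 2018 is a Sunday, so Mondays fall on 2, 9, 16, 23, 30; the last is April 30.
1 November 2018 is a Thursday, so Mondays fall on 5, 12, 19, 26; the last is November 26.
At the standard offset (UTC−06:00), 23:43 UTC − 6h = 17:43 Kesvand Province standard time.
Daylight saving runs 30 April – 26 November; the standard-time date in Kesvand Province, 23 November 2018, is inside that window, so Kesvand Province is at UTC−05:00.
23:43 UTC − 5h = 18:43 local.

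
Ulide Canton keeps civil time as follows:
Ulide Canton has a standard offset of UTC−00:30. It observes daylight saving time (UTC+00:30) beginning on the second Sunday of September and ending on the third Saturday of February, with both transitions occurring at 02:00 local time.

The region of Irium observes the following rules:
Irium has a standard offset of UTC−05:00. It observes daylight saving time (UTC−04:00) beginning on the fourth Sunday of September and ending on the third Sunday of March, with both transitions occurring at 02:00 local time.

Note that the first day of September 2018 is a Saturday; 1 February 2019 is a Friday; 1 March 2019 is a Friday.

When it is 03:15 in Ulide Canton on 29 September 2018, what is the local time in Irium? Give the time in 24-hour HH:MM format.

22:45

1 September 2018 is a Saturday, so the first Sunday is September 2 and the second is September 9.
1 February 2019 is a Friday, so the first Saturday is February 2 and the third is February 16.
29 September 2018 falls between 9 September 2018 and 16 February 2019, so daylight saving is in effect and Ulide Canton is at UTC+00:30.
03:15 Ulide Canton − 0h30m = 02:45 UTC.
1 September 2018 is a Saturday, so the first Sunday is September 2 and the fourth is September 23.
1 March 2019 is a Friday, so the first Sunday is March 3 and the third is March 17.
At the standard offset (UTC−05:00), 02:45 UTC − 5h = 21:45 Irium standard time (rolling into the previous day, 28 September 2018).
The standard-time date in Irium, 28 September 2018, falls between 23 September 2018 and 17 March 2019, so daylight saving is in effect and Irium is at UTC−04:00.
02:45 UTC − 4h = 22:45 Irium (rolling into the previous day, 28 September 2018).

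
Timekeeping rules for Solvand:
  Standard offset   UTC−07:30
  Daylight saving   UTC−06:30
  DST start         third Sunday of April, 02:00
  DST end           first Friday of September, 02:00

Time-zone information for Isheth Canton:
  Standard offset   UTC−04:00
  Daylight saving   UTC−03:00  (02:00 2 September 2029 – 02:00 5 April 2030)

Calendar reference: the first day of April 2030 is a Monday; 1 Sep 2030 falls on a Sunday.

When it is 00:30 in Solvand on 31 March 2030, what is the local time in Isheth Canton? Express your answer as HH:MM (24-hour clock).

05:00

1 April 2030 is a Monday, so the first Sunday is April 7 and the third is April 21.
1 September 2030 is a Sunday, so the first Friday is September 6.
31 March 2030 is outside the daylight-saving period (21 April – 6 September), so Solvand is on standard time, UTC−07:30.
00:30 Solvand + 7h30m = 08:00 UTC.
At the standard offset (UTC−04:00), 08:00 UTC − 4h = 04:00 Isheth Canton standard time.
The standard-time date in Isheth Canton, 31 March 2030, falls between 2 September 2029 and 5 April 2030, so daylight saving is in effect and Isheth Canton is at UTC−03:00.
08:00 UTC − 3h = 05:00 Isheth Canton.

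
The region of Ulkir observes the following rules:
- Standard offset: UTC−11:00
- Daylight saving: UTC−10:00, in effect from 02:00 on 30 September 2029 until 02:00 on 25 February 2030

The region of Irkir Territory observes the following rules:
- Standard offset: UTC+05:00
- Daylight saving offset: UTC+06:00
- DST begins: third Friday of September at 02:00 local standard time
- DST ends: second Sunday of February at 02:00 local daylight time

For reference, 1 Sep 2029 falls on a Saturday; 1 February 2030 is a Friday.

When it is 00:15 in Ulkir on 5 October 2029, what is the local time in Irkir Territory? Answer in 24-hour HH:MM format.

Daylight saving runs 30 September 2029 – 25 February 2030; 5 October 2029 is inside that window, so Ulkir is at UTC−10:00.
00:15 Ulkir + 10h = 10:15 UTC.
1 September 2029 is a Saturday, so the first Friday is September 7 and the third is September 21.
1 February 2030 is a Friday, so the first Sunday is February 3 and the second is February 10.
At the standard offset (UTC+05:00), 10:15 UTC + 5h = 15:15 Irkir Territory standard time.
Daylight saving runs 21 September 2029 – 10 February 2030; the standard-time date in Irkir Territory, 5 October 2029, is inside that window, so Irkir Territory is at UTC+06:00.
10:15 UTC + 6h = 16:15 Irkir Territory.

16:15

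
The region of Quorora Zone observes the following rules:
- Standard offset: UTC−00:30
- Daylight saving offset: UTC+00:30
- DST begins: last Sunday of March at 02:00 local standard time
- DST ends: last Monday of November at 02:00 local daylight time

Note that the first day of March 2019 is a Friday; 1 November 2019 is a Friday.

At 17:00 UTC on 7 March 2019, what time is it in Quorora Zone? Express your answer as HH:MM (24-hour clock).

1 March 2019 is a Friday, so Sundays fall on 3, 10, 17, 24, 31; the last is March 31.
1 November 2019 is a Friday, so Mondays fall on 4, 11, 18, 25; the last is November 25.
At the standard offset (UTC−00:30), 17:00 UTC − 0h30m = 16:30 Quorora Zone standard time.
The standard-time date in Quorora Zone, 7 March 2019, does not fall between 31 March and 25 November, so daylight saving is not in effect and Quorora Zone is at UTC−00:30.
17:00 UTC − 0h30m = 16:30 local.

16:30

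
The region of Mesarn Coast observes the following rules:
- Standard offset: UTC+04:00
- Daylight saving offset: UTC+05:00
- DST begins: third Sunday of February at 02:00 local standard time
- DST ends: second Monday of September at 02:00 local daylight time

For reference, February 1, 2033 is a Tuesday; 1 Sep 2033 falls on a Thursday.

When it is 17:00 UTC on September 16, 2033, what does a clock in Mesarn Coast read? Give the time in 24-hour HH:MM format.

21:00

1 February 2033 is a Tuesday, so the first Sunday is February 6 and the third is February 20.
1 September 2033 is a Thursday, so the first Monday is September 5 and the second is September 12.
At the standard offset (UTC+04:00), 17:00 UTC + 4h = 21:00 Mesarn Coast standard time.
Daylight saving runs 20 February – 12 September; the standard-time date in Mesarn Coast, September 16, 2033, is outside that window, so Mesarn Coast is on standard time at UTC+04:00.
17:00 UTC + 4h = 21:00 local.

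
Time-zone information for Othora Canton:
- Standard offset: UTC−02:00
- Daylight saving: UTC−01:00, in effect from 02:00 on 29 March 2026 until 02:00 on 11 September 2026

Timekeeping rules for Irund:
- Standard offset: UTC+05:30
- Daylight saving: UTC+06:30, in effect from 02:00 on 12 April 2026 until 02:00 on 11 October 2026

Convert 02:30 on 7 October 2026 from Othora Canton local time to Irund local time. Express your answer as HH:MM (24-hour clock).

7 October 2026 does not fall between 29 March and 11 September, so daylight saving is not in effect and Othora Canton is at UTC−02:00.
02:30 Othora Canton + 2h = 04:30 UTC.
At the standard offset (UTC+05:30), 04:30 UTC + 5h30m = 10:00 Irund standard time.
The standard-time date in Irund, 7 October 2026, falls between 12 April and 11 October, so daylight saving is in effect and Irund is at UTC+06:30.
04:30 UTC + 6h30m = 11:00 Irund.

11:00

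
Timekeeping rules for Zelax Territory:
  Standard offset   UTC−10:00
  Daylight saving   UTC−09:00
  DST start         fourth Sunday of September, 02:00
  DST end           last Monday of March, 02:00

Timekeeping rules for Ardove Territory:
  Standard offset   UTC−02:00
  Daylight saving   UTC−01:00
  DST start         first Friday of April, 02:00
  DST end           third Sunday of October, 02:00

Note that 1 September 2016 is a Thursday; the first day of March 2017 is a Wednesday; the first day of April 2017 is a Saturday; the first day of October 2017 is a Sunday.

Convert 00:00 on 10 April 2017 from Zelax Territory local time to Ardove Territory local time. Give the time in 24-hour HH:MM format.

09:00

1 September 2016 is a Thursday, so the first Sunday is September 4 and the fourth is September 25.
1 March 2017 is a Wednesday, so Mondays fall on 6, 13, 20, 27; the last is March 27.
Daylight saving runs 25 September 2016 – 27 March 2017; 10 April 2017 is outside that window, so Zelax Territory is on standard time at UTC−10:00.
00:00 Zelax Territory + 10h = 10:00 UTC.
1 April 2017 is a Saturday, so the first Friday is April 7.
1 October 2017 is a Sunday, so the first Sunday is October 1 and the third is October 15.
At the standard offset (UTC−02:00), 10:00 UTC − 2h = 08:00 Ardove Territory standard time.
The standard-time date in Ardove Territory, 10 April 2017, falls between 7 April and 15 October, so daylight saving is in effect and Ardove Territory is at UTC−01:00.
10:00 UTC − 1h = 09:00 Ardove Territory.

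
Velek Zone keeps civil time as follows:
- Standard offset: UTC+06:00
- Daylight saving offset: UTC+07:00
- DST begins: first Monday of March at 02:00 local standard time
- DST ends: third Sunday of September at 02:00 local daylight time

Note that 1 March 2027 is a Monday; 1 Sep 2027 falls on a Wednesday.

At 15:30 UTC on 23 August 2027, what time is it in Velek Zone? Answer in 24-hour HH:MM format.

22:30

1 March 2027 is a Monday, so the first Monday is March 1.
1 September 2027 is a Wednesday, so the first Sunday is September 5 and the third is September 19.
At the standard offset (UTC+06:00), 15:30 UTC + 6h = 21:30 Velek Zone standard time.
The standard-time date in Velek Zone, 23 August 2027, falls between 1 March and 19 September, so daylight saving is in effect and Velek Zone is at UTC+07:00.
15:30 UTC + 7h = 22:30 local.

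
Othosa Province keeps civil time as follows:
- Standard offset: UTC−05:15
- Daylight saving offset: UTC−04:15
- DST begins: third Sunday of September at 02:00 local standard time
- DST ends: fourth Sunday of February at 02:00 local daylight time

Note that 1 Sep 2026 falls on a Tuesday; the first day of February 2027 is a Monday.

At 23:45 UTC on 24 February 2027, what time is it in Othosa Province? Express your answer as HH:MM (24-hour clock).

1 September 2026 is a Tuesday, so the first Sunday is September 6 and the third is September 20.
1 February 2027 is a Monday, so the first Sunday is February 7 and the fourth is February 28.
At the standard offset (UTC−05:15), 23:45 UTC − 5h15m = 18:30 Othosa Province standard time.
Daylight saving runs 20 September 2026 – 28 February 2027; the standard-time date in Othosa Province, 24 February 2027, is inside that window, so Othosa Province is at UTC−04:15.
23:45 UTC − 4h15m = 19:30 local.

19:30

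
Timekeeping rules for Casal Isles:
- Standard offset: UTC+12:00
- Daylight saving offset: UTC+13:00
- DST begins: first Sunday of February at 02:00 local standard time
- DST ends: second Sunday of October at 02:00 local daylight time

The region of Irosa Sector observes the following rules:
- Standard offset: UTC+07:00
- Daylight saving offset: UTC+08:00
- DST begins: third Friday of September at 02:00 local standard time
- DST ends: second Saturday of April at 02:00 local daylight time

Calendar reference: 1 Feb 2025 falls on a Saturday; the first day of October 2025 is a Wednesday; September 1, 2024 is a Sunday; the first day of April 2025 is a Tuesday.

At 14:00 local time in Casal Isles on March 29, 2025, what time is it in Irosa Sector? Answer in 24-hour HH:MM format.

1 February 2025 is a Saturday, so the first Sunday is February 2.
1 October 2025 is a Wednesday, so the first Sunday is October 5 and the second is October 12.
March 29, 2025 lies within the daylight-saving period (2 February – 12 October), so Casal Isles is on daylight time, UTC+13:00.
14:00 Casal Isles − 13h = 01:00 UTC.
1 September 2024 is a Sunday, so the first Friday is September 6 and the third is September 20.
1 April 2025 is a Tuesday, so the first Saturday is April 5 and the second is April 12.
At the standard offset (UTC+07:00), 01:00 UTC + 7h = 08:00 Irosa Sector standard time.
The standard-time date in Irosa Sector, March 29, 2025, lies within the daylight-saving period (20 September 2024 – 12 April 2025), so Irosa Sector is on daylight time, UTC+08:00.
01:00 UTC + 8h = 09:00 Irosa Sector.

09:00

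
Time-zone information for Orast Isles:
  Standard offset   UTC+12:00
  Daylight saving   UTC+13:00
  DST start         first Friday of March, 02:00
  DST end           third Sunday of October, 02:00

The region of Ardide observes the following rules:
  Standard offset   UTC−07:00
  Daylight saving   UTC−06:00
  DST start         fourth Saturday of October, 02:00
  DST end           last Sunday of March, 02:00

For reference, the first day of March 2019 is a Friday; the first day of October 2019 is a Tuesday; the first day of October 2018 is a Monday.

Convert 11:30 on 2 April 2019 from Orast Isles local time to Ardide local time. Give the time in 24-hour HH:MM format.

15:30

1 March 2019 is a Friday, so the first Friday is March 1.
1 October 2019 is a Tuesday, so the first Sunday is October 6 and the third is October 20.
2 April 2019 falls between 1 March and 20 October, so daylight saving is in effect and Orast Isles is at UTC+13:00.
11:30 Orast Isles − 13h = 22:30 UTC (rolling into the previous day, 1 April 2019).
1 October 2018 is a Monday, so the first Saturday is October 6 and the fourth is October 27.
1 March 2019 is a Friday, so Sundays fall on 3, 10, 17, 24, 31; the last is March 31.
At the standard offset (UTC−07:00), 22:30 UTC − 7h = 15:30 Ardide standard time.
The standard-time date in Ardide, 1 April 2019, is outside the daylight-saving period (27 October 2018 – 31 March 2019), so Ardide is on standard time, UTC−07:00.
22:30 UTC − 7h = 15:30 Ardide.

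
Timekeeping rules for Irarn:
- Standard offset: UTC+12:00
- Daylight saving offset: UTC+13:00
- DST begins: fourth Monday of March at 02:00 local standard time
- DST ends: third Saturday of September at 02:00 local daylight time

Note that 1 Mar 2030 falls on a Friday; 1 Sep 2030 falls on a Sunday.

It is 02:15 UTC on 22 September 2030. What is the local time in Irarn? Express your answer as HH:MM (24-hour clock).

1 March 2030 is a Friday, so the first Monday is March 4 and the fourth is March 25.
1 September 2030 is a Sunday, so the first Saturday is September 7 and the third is September 21.
At the standard offset (UTC+12:00), 02:15 UTC + 12h = 14:15 Irarn standard time.
Daylight saving runs 25 March – 21 September; the standard-time date in Irarn, 22 September 2030, is outside that window, so Irarn is on standard time at UTC+12:00.
02:15 UTC + 12h = 14:15 local.

14:15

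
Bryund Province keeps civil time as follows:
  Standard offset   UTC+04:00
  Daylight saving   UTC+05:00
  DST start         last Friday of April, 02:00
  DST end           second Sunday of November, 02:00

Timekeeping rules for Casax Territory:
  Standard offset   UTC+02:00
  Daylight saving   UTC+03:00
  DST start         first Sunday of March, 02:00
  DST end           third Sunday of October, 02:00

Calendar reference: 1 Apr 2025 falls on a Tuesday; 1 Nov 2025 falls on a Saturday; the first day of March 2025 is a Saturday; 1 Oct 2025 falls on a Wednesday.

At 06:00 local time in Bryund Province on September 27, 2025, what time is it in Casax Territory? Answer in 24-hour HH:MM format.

04:00

1 April 2025 is a Tuesday, so Fridays fall on 4, 11, 18, 25; the last is April 25.
1 November 2025 is a Saturday, so the first Sunday is November 2 and the second is November 9.
Daylight saving runs 25 April – 9 November; September 27, 2025 is inside that window, so Bryund Province is at UTC+05:00.
06:00 Bryund Province − 5h = 01:00 UTC.
1 March 2025 is a Saturday, so the first Sunday is March 2.
1 October 2025 is a Wednesday, so the first Sunday is October 5 and the third is October 19.
At the standard offset (UTC+02:00), 01:00 UTC + 2h = 03:00 Casax Territory standard time.
The standard-time date in Casax Territory, September 27, 2025, lies within the daylight-saving period (2 March – 19 October), so Casax Territory is on daylight time, UTC+03:00.
01:00 UTC + 3h = 04:00 Casax Territory.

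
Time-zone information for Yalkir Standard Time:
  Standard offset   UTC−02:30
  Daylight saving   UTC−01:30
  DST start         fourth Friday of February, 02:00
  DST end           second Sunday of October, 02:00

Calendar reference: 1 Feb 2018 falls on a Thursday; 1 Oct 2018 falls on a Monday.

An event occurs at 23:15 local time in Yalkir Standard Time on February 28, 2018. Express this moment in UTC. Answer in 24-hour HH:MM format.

1 February 2018 is a Thursday, so the first Friday is February 2 and the fourth is February 23.
1 October 2018 is a Monday, so the first Sunday is October 7 and the second is October 14.
Daylight saving runs 23 February – 14 October; February 28, 2018 is inside that window, so Yalkir Standard Time is at UTC−01:30.
23:15 local + 1h30m = 00:45 UTC (rolling into the next day, 1 March 2018).

00:45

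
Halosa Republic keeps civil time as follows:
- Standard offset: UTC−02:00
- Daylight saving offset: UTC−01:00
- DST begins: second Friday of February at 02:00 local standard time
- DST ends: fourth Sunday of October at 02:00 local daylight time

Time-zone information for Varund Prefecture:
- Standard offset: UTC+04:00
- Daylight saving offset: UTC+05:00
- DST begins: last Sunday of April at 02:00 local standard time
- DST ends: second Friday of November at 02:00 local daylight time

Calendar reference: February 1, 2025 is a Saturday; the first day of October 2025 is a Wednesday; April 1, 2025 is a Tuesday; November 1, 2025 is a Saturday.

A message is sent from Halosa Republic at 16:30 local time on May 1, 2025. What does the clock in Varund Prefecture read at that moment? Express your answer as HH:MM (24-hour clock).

1 February 2025 is a Saturday, so the first Friday is February 7 and the second is February 14.
1 October 2025 is a Wednesday, so the first Sunday is October 5 and the fourth is October 26.
Daylight saving runs 14 February – 26 October; May 1, 2025 is inside that window, so Halosa Republic is at UTC−01:00.
16:30 Halosa Republic + 1h = 17:30 UTC.
1 April 2025 is a Tuesday, so Sundays fall on 6, 13, 20, 27; the last is April 27.
1 November 2025 is a Saturday, so the first Friday is November 7 and the second is November 14.
At the standard offset (UTC+04:00), 17:30 UTC + 4h = 21:30 Varund Prefecture standard time.
The standard-time date in Varund Prefecture, May 1, 2025, falls between 27 April and 14 November, so daylight saving is in effect and Varund Prefecture is at UTC+05:00.
17:30 UTC + 5h = 22:30 Varund Prefecture.

22:30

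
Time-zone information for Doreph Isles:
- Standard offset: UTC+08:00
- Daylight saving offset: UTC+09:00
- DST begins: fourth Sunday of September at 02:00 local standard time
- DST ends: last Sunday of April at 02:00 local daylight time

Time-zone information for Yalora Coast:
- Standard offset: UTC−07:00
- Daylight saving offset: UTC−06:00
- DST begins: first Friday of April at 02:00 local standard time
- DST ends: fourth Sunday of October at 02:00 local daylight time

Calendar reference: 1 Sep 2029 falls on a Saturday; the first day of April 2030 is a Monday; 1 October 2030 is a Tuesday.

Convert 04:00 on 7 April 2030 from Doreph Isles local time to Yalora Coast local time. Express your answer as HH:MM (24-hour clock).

1 September 2029 is a Saturday, so the first Sunday is September 2 and the fourth is September 23.
1 April 2030 is a Monday, so Sundays fall on 7, 14, 21, 28; the last is April 28.
7 April 2030 falls between 23 September 2029 and 28 April 2030, so daylight saving is in effect and Doreph Isles is at UTC+09:00.
04:00 Doreph Isles − 9h = 19:00 UTC (rolling into the previous day, 6 April 2030).
1 April 2030 is a Monday, so the first Friday is April 5.
1 October 2030 is a Tuesday, so the first Sunday is October 6 and the fourth is October 27.
At the standard offset (UTC−07:00), 19:00 UTC − 7h = 12:00 Yalora Coast standard time.
The standard-time date in Yalora Coast, 6 April 2030, lies within the daylight-saving period (5 April – 27 October), so Yalora Coast is on daylight time, UTC−06:00.
19:00 UTC − 6h = 13:00 Yalora Coast.

13:00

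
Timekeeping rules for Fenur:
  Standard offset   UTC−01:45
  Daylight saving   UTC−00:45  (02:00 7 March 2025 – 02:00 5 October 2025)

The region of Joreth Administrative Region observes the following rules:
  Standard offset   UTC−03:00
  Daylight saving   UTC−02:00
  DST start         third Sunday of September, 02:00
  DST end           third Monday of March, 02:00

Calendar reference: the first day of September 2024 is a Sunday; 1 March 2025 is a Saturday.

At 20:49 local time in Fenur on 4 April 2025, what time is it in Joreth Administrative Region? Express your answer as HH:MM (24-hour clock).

18:34

4 April 2025 lies within the daylight-saving period (7 March – 5 October), so Fenur is on daylight time, UTC−00:45.
20:49 Fenur + 0h45m = 21:34 UTC.
1 September 2024 is a Sunday, so the first Sunday is September 1 and the third is September 15.
1 March 2025 is a Saturday, so the first Monday is March 3 and the third is March 17.
At the standard offset (UTC−03:00), 21:34 UTC − 3h = 18:34 Joreth Administrative Region standard time.
Daylight saving runs 15 September 2024 – 17 March 2025; the standard-time date in Joreth Administrative Region, 4 April 2025, is outside that window, so Joreth Administrative Region is on standard time at UTC−03:00.
21:34 UTC − 3h = 18:34 Joreth Administrative Region.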